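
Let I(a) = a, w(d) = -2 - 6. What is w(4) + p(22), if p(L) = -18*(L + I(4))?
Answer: -476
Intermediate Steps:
w(d) = -8
p(L) = -72 - 18*L (p(L) = -18*(L + 4) = -18*(4 + L) = -72 - 18*L)
w(4) + p(22) = -8 + (-72 - 18*22) = -8 + (-72 - 396) = -8 - 468 = -476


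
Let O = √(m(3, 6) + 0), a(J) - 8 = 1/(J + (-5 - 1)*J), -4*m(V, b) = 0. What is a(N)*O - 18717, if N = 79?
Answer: -18717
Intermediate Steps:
m(V, b) = 0 (m(V, b) = -¼*0 = 0)
a(J) = 8 - 1/(5*J) (a(J) = 8 + 1/(J + (-5 - 1)*J) = 8 + 1/(J - 6*J) = 8 + 1/(-5*J) = 8 - 1/(5*J))
O = 0 (O = √(0 + 0) = √0 = 0)
a(N)*O - 18717 = (8 - ⅕/79)*0 - 18717 = (8 - ⅕*1/79)*0 - 18717 = (8 - 1/395)*0 - 18717 = (3159/395)*0 - 18717 = 0 - 18717 = -18717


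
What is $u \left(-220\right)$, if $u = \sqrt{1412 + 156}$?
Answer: $- 6160 \sqrt{2} \approx -8711.6$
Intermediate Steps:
$u = 28 \sqrt{2}$ ($u = \sqrt{1568} = 28 \sqrt{2} \approx 39.598$)
$u \left(-220\right) = 28 \sqrt{2} \left(-220\right) = - 6160 \sqrt{2}$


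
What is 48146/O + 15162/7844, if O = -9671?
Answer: -6079619/1996298 ≈ -3.0454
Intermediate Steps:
48146/O + 15162/7844 = 48146/(-9671) + 15162/7844 = 48146*(-1/9671) + 15162*(1/7844) = -2534/509 + 7581/3922 = -6079619/1996298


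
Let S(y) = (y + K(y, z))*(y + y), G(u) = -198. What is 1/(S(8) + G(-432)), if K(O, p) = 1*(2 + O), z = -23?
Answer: 1/90 ≈ 0.011111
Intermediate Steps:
K(O, p) = 2 + O
S(y) = 2*y*(2 + 2*y) (S(y) = (y + (2 + y))*(y + y) = (2 + 2*y)*(2*y) = 2*y*(2 + 2*y))
1/(S(8) + G(-432)) = 1/(4*8*(1 + 8) - 198) = 1/(4*8*9 - 198) = 1/(288 - 198) = 1/90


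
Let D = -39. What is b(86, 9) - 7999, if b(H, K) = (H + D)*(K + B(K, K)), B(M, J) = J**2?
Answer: -3769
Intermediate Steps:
b(H, K) = (-39 + H)*(K + K**2) (b(H, K) = (H - 39)*(K + K**2) = (-39 + H)*(K + K**2))
b(86, 9) - 7999 = 9*(-39 + 86 - 39*9 + 86*9) - 7999 = 9*(-39 + 86 - 351 + 774) - 7999 = 9*470 - 7999 = 4230 - 7999 = -3769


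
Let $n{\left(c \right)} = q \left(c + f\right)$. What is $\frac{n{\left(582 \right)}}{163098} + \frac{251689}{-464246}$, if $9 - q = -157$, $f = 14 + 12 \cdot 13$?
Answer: $\frac{8451392075}{37858797054} \approx 0.22323$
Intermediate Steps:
$f = 170$ ($f = 14 + 156 = 170$)
$q = 166$ ($q = 9 - -157 = 9 + 157 = 166$)
$n{\left(c \right)} = 28220 + 166 c$ ($n{\left(c \right)} = 166 \left(c + 170\right) = 166 \left(170 + c\right) = 28220 + 166 c$)
$\frac{n{\left(582 \right)}}{163098} + \frac{251689}{-464246} = \frac{28220 + 166 \cdot 582}{163098} + \frac{251689}{-464246} = \left(28220 + 96612\right) \frac{1}{163098} + 251689 \left(- \frac{1}{464246}\right) = 124832 \cdot \frac{1}{163098} - \frac{251689}{464246} = \frac{62416}{81549} - \frac{251689}{464246} = \frac{8451392075}{37858797054}$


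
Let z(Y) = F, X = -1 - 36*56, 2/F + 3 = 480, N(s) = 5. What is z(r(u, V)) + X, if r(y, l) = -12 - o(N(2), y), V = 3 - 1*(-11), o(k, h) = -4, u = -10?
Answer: -962107/477 ≈ -2017.0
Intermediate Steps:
F = 2/477 (F = 2/(-3 + 480) = 2/477 ≈ 0.0041929)
X = -2017 (X = -1 - 2016 = -2017)
V = 14 (V = 3 + 11 = 14)
r(y, l) = -8 (r(y, l) = -12 - 1*(-4) = -12 + 4 = -8)
z(Y) = 2/477
z(r(u, V)) + X = 2/477 - 2017 = -962107/477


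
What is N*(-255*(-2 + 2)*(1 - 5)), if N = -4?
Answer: 0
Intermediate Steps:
N*(-255*(-2 + 2)*(1 - 5)) = -(-1020)*(-2 + 2)*(1 - 5) = -(-1020)*0*(-4) = -(-1020)*0 = -4*0 = 0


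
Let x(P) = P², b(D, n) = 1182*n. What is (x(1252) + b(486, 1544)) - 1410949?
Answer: 1981563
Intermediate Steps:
(x(1252) + b(486, 1544)) - 1410949 = (1252² + 1182*1544) - 1410949 = (1567504 + 1825008) - 1410949 = 3392512 - 1410949 = 1981563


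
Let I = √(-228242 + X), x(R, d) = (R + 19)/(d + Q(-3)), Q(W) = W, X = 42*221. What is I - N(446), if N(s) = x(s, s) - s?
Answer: 197113/443 + 4*I*√13685 ≈ 444.95 + 467.93*I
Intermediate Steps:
X = 9282
x(R, d) = (19 + R)/(-3 + d) (x(R, d) = (R + 19)/(d - 3) = (19 + R)/(-3 + d))
I = 4*I*√13685 (I = √(-228242 + 9282) = √(-218960) = 4*I*√13685 ≈ 467.93*I)
N(s) = -s + (19 + s)/(-3 + s) (N(s) = (19 + s)/(-3 + s) - s = -s + (19 + s)/(-3 + s))
I - N(446) = 4*I*√13685 - (19 + 446 - 1*446*(-3 + 446))/(-3 + 446) = 4*I*√13685 - (19 + 446 - 1*446*443)/443 = 4*I*√13685 - (19 + 446 - 197578)/443 = 4*I*√13685 - (-197113)/443 = 4*I*√13685 - 1*(-197113/443) = 4*I*√13685 + 197113/443 = 197113/443 + 4*I*√13685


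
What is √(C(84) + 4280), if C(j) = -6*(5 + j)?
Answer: √3746 ≈ 61.205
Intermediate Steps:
C(j) = -30 - 6*j
√(C(84) + 4280) = √((-30 - 6*84) + 4280) = √((-30 - 504) + 4280) = √(-534 + 4280) = √3746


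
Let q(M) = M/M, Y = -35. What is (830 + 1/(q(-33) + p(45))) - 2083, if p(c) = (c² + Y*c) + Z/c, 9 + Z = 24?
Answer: -1696559/1354 ≈ -1253.0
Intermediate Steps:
Z = 15 (Z = -9 + 24 = 15)
q(M) = 1
p(c) = c² - 35*c + 15/c (p(c) = (c² - 35*c) + 15/c = c² - 35*c + 15/c)
(830 + 1/(q(-33) + p(45))) - 2083 = (830 + 1/(1 + (15 + 45²*(-35 + 45))/45)) - 2083 = (830 + 1/(1 + (15 + 2025*10)/45)) - 2083 = (830 + 1/(1 + (15 + 20250)/45)) - 2083 = (830 + 1/(1 + (1/45)*20265)) - 2083 = (830 + 1/(1 + 1351/3)) - 2083 = (830 + 1/(1354/3)) - 2083 = (830 + 3/1354) - 2083 = 1123823/1354 - 2083 = -1696559/1354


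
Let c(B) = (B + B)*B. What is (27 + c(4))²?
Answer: 3481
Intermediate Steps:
c(B) = 2*B² (c(B) = (2*B)*B = 2*B²)
(27 + c(4))² = (27 + 2*4²)² = (27 + 2*16)² = (27 + 32)² = 59² = 3481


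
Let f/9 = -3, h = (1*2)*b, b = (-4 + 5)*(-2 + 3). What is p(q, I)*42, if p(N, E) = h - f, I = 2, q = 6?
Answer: 1218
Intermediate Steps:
b = 1 (b = 1*1 = 1)
h = 2 (h = (1*2)*1 = 2*1 = 2)
f = -27 (f = 9*(-3) = -27)
p(N, E) = 29 (p(N, E) = 2 - 1*(-27) = 2 + 27 = 29)
p(q, I)*42 = 29*42 = 1218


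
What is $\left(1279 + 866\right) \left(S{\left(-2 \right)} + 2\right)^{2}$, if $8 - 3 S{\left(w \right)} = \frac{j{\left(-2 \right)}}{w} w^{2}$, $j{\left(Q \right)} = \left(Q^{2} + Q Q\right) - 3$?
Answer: $137280$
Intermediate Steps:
$j{\left(Q \right)} = -3 + 2 Q^{2}$ ($j{\left(Q \right)} = \left(Q^{2} + Q^{2}\right) - 3 = 2 Q^{2} - 3 = -3 + 2 Q^{2}$)
$S{\left(w \right)} = \frac{8}{3} - \frac{5 w}{3}$ ($S{\left(w \right)} = \frac{8}{3} - \frac{\frac{-3 + 2 \left(-2\right)^{2}}{w} w^{2}}{3} = \frac{8}{3} - \frac{\frac{-3 + 2 \cdot 4}{w} w^{2}}{3} = \frac{8}{3} - \frac{\frac{-3 + 8}{w} w^{2}}{3} = \frac{8}{3} - \frac{\frac{5}{w} w^{2}}{3} = \frac{8}{3} - \frac{5 w}{3}$)
$\left(1279 + 866\right) \left(S{\left(-2 \right)} + 2\right)^{2} = \left(1279 + 866\right) \left(\left(\frac{8}{3} - - \frac{10}{3}\right) + 2\right)^{2} = 2145 \left(\left(\frac{8}{3} + \frac{10}{3}\right) + 2\right)^{2} = 2145 \left(6 + 2\right)^{2} = 2145 \cdot 8^{2} = 2145 \cdot 64 = 137280$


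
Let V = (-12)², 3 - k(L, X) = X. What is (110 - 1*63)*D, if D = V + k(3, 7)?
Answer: 6580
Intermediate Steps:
k(L, X) = 3 - X
V = 144
D = 140 (D = 144 + (3 - 1*7) = 144 + (3 - 7) = 144 - 4 = 140)
(110 - 1*63)*D = (110 - 1*63)*140 = (110 - 63)*140 = 47*140 = 6580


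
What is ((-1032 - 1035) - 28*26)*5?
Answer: -13975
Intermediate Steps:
((-1032 - 1035) - 28*26)*5 = (-2067 - 728)*5 = -2795*5 = -13975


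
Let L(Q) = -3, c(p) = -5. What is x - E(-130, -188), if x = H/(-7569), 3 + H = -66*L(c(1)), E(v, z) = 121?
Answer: -305348/2523 ≈ -121.03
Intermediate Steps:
H = 195 (H = -3 - 66*(-3) = -3 + 198 = 195)
x = -65/2523 (x = 195/(-7569) = 195*(-1/7569) = -65/2523 ≈ -0.025763)
x - E(-130, -188) = -65/2523 - 1*121 = -65/2523 - 121 = -305348/2523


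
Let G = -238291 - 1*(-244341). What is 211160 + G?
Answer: 217210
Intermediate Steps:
G = 6050 (G = -238291 + 244341 = 6050)
211160 + G = 211160 + 6050 = 217210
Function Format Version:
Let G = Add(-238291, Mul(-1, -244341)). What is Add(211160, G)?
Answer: 217210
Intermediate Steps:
G = 6050 (G = Add(-238291, 244341) = 6050)
Add(211160, G) = Add(211160, 6050) = 217210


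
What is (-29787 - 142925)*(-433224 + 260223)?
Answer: 29879348712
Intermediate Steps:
(-29787 - 142925)*(-433224 + 260223) = -172712*(-173001) = 29879348712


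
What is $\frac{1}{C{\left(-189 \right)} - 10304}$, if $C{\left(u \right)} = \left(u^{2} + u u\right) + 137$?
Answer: $\frac{1}{61275} \approx 1.632 \cdot 10^{-5}$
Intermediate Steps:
$C{\left(u \right)} = 137 + 2 u^{2}$ ($C{\left(u \right)} = \left(u^{2} + u^{2}\right) + 137 = 2 u^{2} + 137 = 137 + 2 u^{2}$)
$\frac{1}{C{\left(-189 \right)} - 10304} = \frac{1}{\left(137 + 2 \left(-189\right)^{2}\right) - 10304} = \frac{1}{\left(137 + 2 \cdot 35721\right) - 10304} = \frac{1}{\left(137 + 71442\right) - 10304} = \frac{1}{71579 - 10304} = \frac{1}{61275}$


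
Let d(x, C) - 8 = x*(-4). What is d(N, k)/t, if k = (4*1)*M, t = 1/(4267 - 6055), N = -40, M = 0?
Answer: -300384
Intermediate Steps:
t = -1/1788 (t = 1/(-1788) = -1/1788 ≈ -0.00055928)
k = 0 (k = (4*1)*0 = 4*0 = 0)
d(x, C) = 8 - 4*x (d(x, C) = 8 + x*(-4) = 8 - 4*x)
d(N, k)/t = (8 - 4*(-40))/(-1/1788) = (8 + 160)*(-1788) = 168*(-1788) = -300384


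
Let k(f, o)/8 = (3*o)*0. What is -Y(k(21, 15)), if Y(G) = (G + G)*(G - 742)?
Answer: 0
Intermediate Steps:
k(f, o) = 0 (k(f, o) = 8*((3*o)*0) = 8*0 = 0)
Y(G) = 2*G*(-742 + G) (Y(G) = (2*G)*(-742 + G) = 2*G*(-742 + G))
-Y(k(21, 15)) = -2*0*(-742 + 0) = -2*0*(-742) = -1*0 = 0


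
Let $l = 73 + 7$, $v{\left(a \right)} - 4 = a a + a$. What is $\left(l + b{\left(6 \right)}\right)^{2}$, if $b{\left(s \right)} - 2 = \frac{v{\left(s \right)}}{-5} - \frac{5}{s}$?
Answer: $\frac{4661281}{900} \approx 5179.2$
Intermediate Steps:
$v{\left(a \right)} = 4 + a + a^{2}$ ($v{\left(a \right)} = 4 + \left(a a + a\right) = 4 + \left(a^{2} + a\right) = 4 + \left(a + a^{2}\right) = 4 + a + a^{2}$)
$b{\left(s \right)} = \frac{6}{5} - \frac{5}{s} - \frac{s}{5} - \frac{s^{2}}{5}$ ($b{\left(s \right)} = 2 + \left(\frac{4 + s + s^{2}}{-5} - \frac{5}{s}\right) = 2 + \left(\left(4 + s + s^{2}\right) \left(- \frac{1}{5}\right) - \frac{5}{s}\right) = 2 - \left(\frac{4}{5} + \frac{5}{s} + \frac{s}{5} + \frac{s^{2}}{5}\right) = \frac{6}{5} - \frac{5}{s} - \frac{s}{5} - \frac{s^{2}}{5}$)
$l = 80$
$\left(l + b{\left(6 \right)}\right)^{2} = \left(80 + \frac{-25 + 6 \left(6 - 6 - 6^{2}\right)}{5 \cdot 6}\right)^{2} = \left(80 + \frac{1}{5} \cdot \frac{1}{6} \left(-25 + 6 \left(6 - 6 - 36\right)\right)\right)^{2} = \left(80 + \frac{1}{5} \cdot \frac{1}{6} \left(-25 + 6 \left(-36\right)\right)\right)^{2} = \left(80 + \frac{1}{5} \cdot \frac{1}{6} \left(-25 - 216\right)\right)^{2} = \left(80 + \frac{1}{5} \cdot \frac{1}{6} \left(-241\right)\right)^{2} = \left(80 - \frac{241}{30}\right)^{2} = \left(\frac{2159}{30}\right)^{2} = \frac{4661281}{900}$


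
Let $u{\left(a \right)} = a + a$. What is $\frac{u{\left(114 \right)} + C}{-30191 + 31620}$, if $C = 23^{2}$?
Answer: $\frac{757}{1429} \approx 0.52974$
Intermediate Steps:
$C = 529$
$u{\left(a \right)} = 2 a$
$\frac{u{\left(114 \right)} + C}{-30191 + 31620} = \frac{2 \cdot 114 + 529}{-30191 + 31620} = \frac{228 + 529}{1429} = 757 \cdot \frac{1}{1429} = \frac{757}{1429}$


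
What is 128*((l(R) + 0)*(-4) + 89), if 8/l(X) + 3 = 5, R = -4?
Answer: 9344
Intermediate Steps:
l(X) = 4 (l(X) = 8/(-3 + 5) = 8/2 = 8*(½) = 4)
128*((l(R) + 0)*(-4) + 89) = 128*((4 + 0)*(-4) + 89) = 128*(4*(-4) + 89) = 128*(-16 + 89) = 128*73 = 9344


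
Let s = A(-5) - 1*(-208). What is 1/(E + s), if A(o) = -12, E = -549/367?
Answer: 367/71383 ≈ 0.0051413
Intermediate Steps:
E = -549/367 (E = -549*1/367 = -549/367 ≈ -1.4959)
s = 196 (s = -12 - 1*(-208) = -12 + 208 = 196)
1/(E + s) = 1/(-549/367 + 196) = 1/(71383/367) = 367/71383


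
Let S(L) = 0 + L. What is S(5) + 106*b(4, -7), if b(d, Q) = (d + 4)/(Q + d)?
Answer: -833/3 ≈ -277.67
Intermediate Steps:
S(L) = L
b(d, Q) = (4 + d)/(Q + d)
S(5) + 106*b(4, -7) = 5 + 106*((4 + 4)/(-7 + 4)) = 5 + 106*(8/(-3)) = 5 + 106*(-⅓*8) = 5 + 106*(-8/3) = 5 - 848/3 = -833/3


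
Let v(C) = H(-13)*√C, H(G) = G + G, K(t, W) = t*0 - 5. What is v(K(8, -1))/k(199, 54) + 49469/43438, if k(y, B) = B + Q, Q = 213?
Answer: 1337/1174 - 26*I*√5/267 ≈ 1.1388 - 0.21774*I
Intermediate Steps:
K(t, W) = -5 (K(t, W) = 0 - 5 = -5)
H(G) = 2*G
v(C) = -26*√C (v(C) = (2*(-13))*√C = -26*√C)
k(y, B) = 213 + B (k(y, B) = B + 213 = 213 + B)
v(K(8, -1))/k(199, 54) + 49469/43438 = (-26*I*√5)/(213 + 54) + 49469/43438 = -26*I*√5/267 + 49469*(1/43438) = -26*I*√5*(1/267) + 1337/1174 = -26*I*√5/267 + 1337/1174 = 1337/1174 - 26*I*√5/267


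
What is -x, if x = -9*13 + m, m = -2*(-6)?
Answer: 105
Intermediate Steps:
m = 12
x = -105 (x = -9*13 + 12 = -117 + 12 = -105)
-x = -1*(-105) = 105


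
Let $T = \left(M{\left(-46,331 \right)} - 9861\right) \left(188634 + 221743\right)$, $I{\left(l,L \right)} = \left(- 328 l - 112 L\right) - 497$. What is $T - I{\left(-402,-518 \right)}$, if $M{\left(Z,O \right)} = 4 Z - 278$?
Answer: $-4236511146$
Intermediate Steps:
$M{\left(Z,O \right)} = -278 + 4 Z$
$I{\left(l,L \right)} = -497 - 328 l - 112 L$
$T = -4236321771$ ($T = \left(\left(-278 + 4 \left(-46\right)\right) - 9861\right) \left(188634 + 221743\right) = \left(\left(-278 - 184\right) - 9861\right) 410377 = \left(-462 - 9861\right) 410377 = \left(-10323\right) 410377 = -4236321771$)
$T - I{\left(-402,-518 \right)} = -4236321771 - \left(-497 - -131856 - -58016\right) = -4236321771 - \left(-497 + 131856 + 58016\right) = -4236321771 - 189375 = -4236511146$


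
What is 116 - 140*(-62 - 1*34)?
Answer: 13556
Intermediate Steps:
116 - 140*(-62 - 1*34) = 116 - 140*(-62 - 34) = 116 - 140*(-96) = 116 + 13440 = 13556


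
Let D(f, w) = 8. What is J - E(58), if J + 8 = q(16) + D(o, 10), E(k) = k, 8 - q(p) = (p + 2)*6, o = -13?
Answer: -158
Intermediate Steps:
q(p) = -4 - 6*p (q(p) = 8 - (p + 2)*6 = 8 - (2 + p)*6 = 8 - (12 + 6*p) = 8 + (-12 - 6*p) = -4 - 6*p)
J = -100 (J = -8 + ((-4 - 6*16) + 8) = -8 + ((-4 - 96) + 8) = -8 + (-100 + 8) = -8 - 92 = -100)
J - E(58) = -100 - 1*58 = -100 - 58 = -158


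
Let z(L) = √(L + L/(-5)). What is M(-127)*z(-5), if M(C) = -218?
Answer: -436*I ≈ -436.0*I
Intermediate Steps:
z(L) = 2*√5*√L/5 (z(L) = √(L + L*(-⅕)) = √(L - L/5) = √(4*L/5) = 2*√5*√L/5)
M(-127)*z(-5) = -436*√5*√(-5)/5 = -436*√5*I*√5/5 = -436*I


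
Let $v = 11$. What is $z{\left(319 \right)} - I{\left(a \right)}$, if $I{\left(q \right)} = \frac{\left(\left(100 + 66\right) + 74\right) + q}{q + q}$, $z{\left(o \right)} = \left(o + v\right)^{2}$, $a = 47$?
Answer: $\frac{10236313}{94} \approx 1.089 \cdot 10^{5}$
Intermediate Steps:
$z{\left(o \right)} = \left(11 + o\right)^{2}$ ($z{\left(o \right)} = \left(o + 11\right)^{2} = \left(11 + o\right)^{2}$)
$I{\left(q \right)} = \frac{240 + q}{2 q}$ ($I{\left(q \right)} = \frac{\left(166 + 74\right) + q}{2 q} = \left(240 + q\right) \frac{1}{2 q} = \frac{240 + q}{2 q}$)
$z{\left(319 \right)} - I{\left(a \right)} = \left(11 + 319\right)^{2} - \frac{240 + 47}{2 \cdot 47} = 330^{2} - \frac{1}{2} \cdot \frac{1}{47} \cdot 287 = 108900 - \frac{287}{94} = \frac{10236313}{94}$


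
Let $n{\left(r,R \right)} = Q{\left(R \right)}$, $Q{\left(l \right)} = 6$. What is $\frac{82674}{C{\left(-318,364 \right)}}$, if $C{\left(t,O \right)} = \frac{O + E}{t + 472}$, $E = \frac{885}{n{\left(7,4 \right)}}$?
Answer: $\frac{771624}{31} \approx 24891.0$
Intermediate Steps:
$n{\left(r,R \right)} = 6$
$E = \frac{295}{2}$ ($E = \frac{885}{6} = 885 \cdot \frac{1}{6} = \frac{295}{2} \approx 147.5$)
$C{\left(t,O \right)} = \frac{\frac{295}{2} + O}{472 + t}$ ($C{\left(t,O \right)} = \frac{O + \frac{295}{2}}{t + 472} = \frac{\frac{295}{2} + O}{472 + t}$)
$\frac{82674}{C{\left(-318,364 \right)}} = \frac{82674}{\frac{1}{472 - 318} \left(\frac{295}{2} + 364\right)} = \frac{82674}{\frac{1}{154} \cdot \frac{1023}{2}} = \frac{82674}{\frac{93}{28}} = 82674 \cdot \frac{28}{93} = \frac{771624}{31}$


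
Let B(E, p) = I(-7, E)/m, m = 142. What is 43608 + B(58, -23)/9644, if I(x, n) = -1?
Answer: 59718888383/1369448 ≈ 43608.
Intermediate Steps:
B(E, p) = -1/142
43608 + B(58, -23)/9644 = 43608 - 1/142/9644 = 43608 - 1/142*1/9644 = 43608 - 1/1369448 = 59718888383/1369448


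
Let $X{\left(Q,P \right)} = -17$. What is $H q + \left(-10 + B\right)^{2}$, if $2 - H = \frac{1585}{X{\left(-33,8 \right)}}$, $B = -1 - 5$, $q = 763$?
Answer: $\frac{1239649}{17} \approx 72921.0$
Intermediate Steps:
$B = -6$
$H = \frac{1619}{17}$ ($H = 2 - \frac{1585}{-17} = 2 - 1585 \left(- \frac{1}{17}\right) = 2 - - \frac{1585}{17} = 2 + \frac{1585}{17} = \frac{1619}{17} \approx 95.235$)
$H q + \left(-10 + B\right)^{2} = \frac{1619}{17} \cdot 763 + \left(-10 - 6\right)^{2} = \frac{1235297}{17} + \left(-16\right)^{2} = \frac{1235297}{17} + 256 = \frac{1239649}{17}$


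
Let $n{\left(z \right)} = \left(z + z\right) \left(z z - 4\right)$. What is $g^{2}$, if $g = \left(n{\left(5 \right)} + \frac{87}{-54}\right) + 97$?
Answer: $\frac{30217009}{324} \approx 93262.0$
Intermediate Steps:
$n{\left(z \right)} = 2 z \left(-4 + z^{2}\right)$ ($n{\left(z \right)} = 2 z \left(z^{2} - 4\right) = 2 z \left(-4 + z^{2}\right)$)
$g = \frac{5497}{18}$ ($g = \left(2 \cdot 5 \left(-4 + 5^{2}\right) + \frac{87}{-54}\right) + 97 = \left(2 \cdot 5 \left(-4 + 25\right) + 87 \left(- \frac{1}{54}\right)\right) + 97 = \left(2 \cdot 5 \cdot 21 - \frac{29}{18}\right) + 97 = \left(210 - \frac{29}{18}\right) + 97 = \frac{3751}{18} + 97 = \frac{5497}{18} \approx 305.39$)
$g^{2} = \left(\frac{5497}{18}\right)^{2} = \frac{30217009}{324}$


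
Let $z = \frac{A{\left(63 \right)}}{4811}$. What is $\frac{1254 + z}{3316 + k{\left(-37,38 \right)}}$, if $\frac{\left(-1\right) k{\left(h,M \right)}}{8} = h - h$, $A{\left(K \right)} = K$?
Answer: $\frac{6033057}{15953276} \approx 0.37817$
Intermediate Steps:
$k{\left(h,M \right)} = 0$ ($k{\left(h,M \right)} = - 8 \left(h - h\right) = \left(-8\right) 0 = 0$)
$z = \frac{63}{4811} \approx 0.013095$
$\frac{1254 + z}{3316 + k{\left(-37,38 \right)}} = \frac{1254 + \frac{63}{4811}}{3316 + 0} = \frac{6033057}{4811 \cdot 3316} = \frac{6033057}{4811} \cdot \frac{1}{3316} = \frac{6033057}{15953276}$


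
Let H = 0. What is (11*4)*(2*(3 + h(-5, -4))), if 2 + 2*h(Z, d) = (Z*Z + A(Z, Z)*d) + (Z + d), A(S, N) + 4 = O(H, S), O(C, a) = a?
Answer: 2464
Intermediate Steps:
A(S, N) = -4 + S
h(Z, d) = -1 + Z/2 + d/2 + Z**2/2 + d*(-4 + Z)/2 (h(Z, d) = -1 + ((Z*Z + (-4 + Z)*d) + (Z + d))/2 = -1 + ((Z**2 + d*(-4 + Z)) + (Z + d))/2 = -1 + (Z + d + Z**2 + d*(-4 + Z))/2 = -1 + (Z/2 + d/2 + Z**2/2 + d*(-4 + Z)/2) = -1 + Z/2 + d/2 + Z**2/2 + d*(-4 + Z)/2)
(11*4)*(2*(3 + h(-5, -4))) = (11*4)*(2*(3 + (-1 + (1/2)*(-5) + (1/2)*(-4) + (1/2)*(-5)**2 + (1/2)*(-4)*(-4 - 5)))) = 44*(2*(3 + (-1 - 5/2 - 2 + (1/2)*25 + (1/2)*(-4)*(-9)))) = 44*(2*(3 + (-1 - 5/2 - 2 + 25/2 + 18))) = 44*(2*(3 + 25)) = 44*(2*28) = 44*56 = 2464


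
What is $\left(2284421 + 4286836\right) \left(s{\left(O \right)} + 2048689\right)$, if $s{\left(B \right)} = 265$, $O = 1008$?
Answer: $13464203315178$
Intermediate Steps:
$\left(2284421 + 4286836\right) \left(s{\left(O \right)} + 2048689\right) = \left(2284421 + 4286836\right) \left(265 + 2048689\right) = 6571257 \cdot 2048954 = 13464203315178$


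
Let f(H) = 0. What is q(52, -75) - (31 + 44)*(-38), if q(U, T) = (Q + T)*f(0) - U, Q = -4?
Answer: 2798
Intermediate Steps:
q(U, T) = -U (q(U, T) = (-4 + T)*0 - U = 0 - U = -U)
q(52, -75) - (31 + 44)*(-38) = -1*52 - (31 + 44)*(-38) = -52 - 75*(-38) = -52 - 1*(-2850) = -52 + 2850 = 2798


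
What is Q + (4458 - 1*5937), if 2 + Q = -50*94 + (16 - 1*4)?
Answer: -6169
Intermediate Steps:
Q = -4690 (Q = -2 + (-50*94 + (16 - 1*4)) = -2 + (-4700 + (16 - 4)) = -2 + (-4700 + 12) = -2 - 4688 = -4690)
Q + (4458 - 1*5937) = -4690 + (4458 - 1*5937) = -4690 + (4458 - 5937) = -4690 - 1479 = -6169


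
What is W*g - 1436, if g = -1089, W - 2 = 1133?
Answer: -1237451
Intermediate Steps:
W = 1135 (W = 2 + 1133 = 1135)
W*g - 1436 = 1135*(-1089) - 1436 = -1236015 - 1436 = -1237451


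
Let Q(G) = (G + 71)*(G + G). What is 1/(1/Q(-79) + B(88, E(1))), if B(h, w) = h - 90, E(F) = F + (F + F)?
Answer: -1264/2527 ≈ -0.50020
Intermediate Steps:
Q(G) = 2*G*(71 + G) (Q(G) = (71 + G)*(2*G) = 2*G*(71 + G))
E(F) = 3*F (E(F) = F + 2*F = 3*F)
B(h, w) = -90 + h
1/(1/Q(-79) + B(88, E(1))) = 1/(1/(2*(-79)*(71 - 79)) + (-90 + 88)) = 1/(1/(2*(-79)*(-8)) - 2) = 1/(1/1264 - 2) = 1/(-2527/1264) = -1264/2527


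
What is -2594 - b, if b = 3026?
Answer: -5620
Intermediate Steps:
-2594 - b = -2594 - 1*3026 = -2594 - 3026 = -5620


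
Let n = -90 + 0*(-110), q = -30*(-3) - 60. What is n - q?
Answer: -120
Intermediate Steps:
q = 30 (q = 90 - 60 = 30)
n = -90 (n = -90 + 0 = -90)
n - q = -90 - 1*30 = -90 - 30 = -120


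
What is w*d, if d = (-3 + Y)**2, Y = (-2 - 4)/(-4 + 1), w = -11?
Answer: -11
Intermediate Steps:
Y = 2 (Y = -6/(-3) = -6*(-1/3) = 2)
d = 1 (d = (-3 + 2)**2 = (-1)**2 = 1)
w*d = -11*1 = -11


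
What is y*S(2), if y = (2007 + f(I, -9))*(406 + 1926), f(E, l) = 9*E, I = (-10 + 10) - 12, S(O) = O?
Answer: 8856936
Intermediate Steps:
I = -12 (I = 0 - 12 = -12)
y = 4428468 (y = (2007 + 9*(-12))*(406 + 1926) = (2007 - 108)*2332 = 1899*2332 = 4428468)
y*S(2) = 4428468*2 = 8856936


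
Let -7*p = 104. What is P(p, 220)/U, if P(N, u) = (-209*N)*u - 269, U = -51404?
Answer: -4780037/359828 ≈ -13.284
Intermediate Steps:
p = -104/7 (p = -⅐*104 = -104/7 ≈ -14.857)
P(N, u) = -269 - 209*N*u (P(N, u) = -209*N*u - 269 = -269 - 209*N*u)
P(p, 220)/U = (-269 - 209*(-104/7)*220)/(-51404) = (-269 + 4781920/7)*(-1/51404) = (4780037/7)*(-1/51404) = -4780037/359828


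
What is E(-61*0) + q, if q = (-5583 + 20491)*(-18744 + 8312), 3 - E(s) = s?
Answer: -155520253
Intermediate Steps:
E(s) = 3 - s
q = -155520256 (q = 14908*(-10432) = -155520256)
E(-61*0) + q = (3 - (-61)*0) - 155520256 = (3 - 1*0) - 155520256 = (3 + 0) - 155520256 = 3 - 155520256 = -155520253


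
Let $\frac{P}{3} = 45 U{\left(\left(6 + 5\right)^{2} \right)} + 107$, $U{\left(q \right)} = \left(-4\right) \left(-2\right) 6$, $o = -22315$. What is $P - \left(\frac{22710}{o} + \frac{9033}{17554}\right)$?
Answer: $\frac{532853573091}{78343502} \approx 6801.5$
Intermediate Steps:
$U{\left(q \right)} = 48$ ($U{\left(q \right)} = 8 \cdot 6 = 48$)
$P = 6801$ ($P = 3 \left(45 \cdot 48 + 107\right) = 3 \left(2160 + 107\right) = 3 \cdot 2267 = 6801$)
$P - \left(\frac{22710}{o} + \frac{9033}{17554}\right) = 6801 - \left(\frac{22710}{-22315} + \frac{9033}{17554}\right) = 6801 - \left(22710 \left(- \frac{1}{22315}\right) + 9033 \cdot \frac{1}{17554}\right) = 6801 - \left(- \frac{4542}{4463} + \frac{9033}{17554}\right) = 6801 - - \frac{39415989}{78343502} = 6801 + \frac{39415989}{78343502} = \frac{532853573091}{78343502}$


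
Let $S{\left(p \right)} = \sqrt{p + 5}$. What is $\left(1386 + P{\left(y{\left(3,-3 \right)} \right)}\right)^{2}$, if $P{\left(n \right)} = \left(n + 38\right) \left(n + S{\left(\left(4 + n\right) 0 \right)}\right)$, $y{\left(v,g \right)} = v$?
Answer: $2285486 + 123738 \sqrt{5} \approx 2.5622 \cdot 10^{6}$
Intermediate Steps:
$S{\left(p \right)} = \sqrt{5 + p}$
$P{\left(n \right)} = \left(38 + n\right) \left(n + \sqrt{5}\right)$ ($P{\left(n \right)} = \left(n + 38\right) \left(n + \sqrt{5 + \left(4 + n\right) 0}\right) = \left(38 + n\right) \left(n + \sqrt{5 + 0}\right) = \left(38 + n\right) \left(n + \sqrt{5}\right)$)
$\left(1386 + P{\left(y{\left(3,-3 \right)} \right)}\right)^{2} = \left(1386 + \left(3^{2} + 38 \cdot 3 + 38 \sqrt{5} + 3 \sqrt{5}\right)\right)^{2} = \left(1386 + \left(9 + 114 + 38 \sqrt{5} + 3 \sqrt{5}\right)\right)^{2} = \left(1386 + \left(123 + 41 \sqrt{5}\right)\right)^{2} = \left(1509 + 41 \sqrt{5}\right)^{2}$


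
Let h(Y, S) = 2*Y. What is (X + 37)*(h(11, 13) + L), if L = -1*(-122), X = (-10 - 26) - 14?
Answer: -1872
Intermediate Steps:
X = -50 (X = -36 - 14 = -50)
L = 122
(X + 37)*(h(11, 13) + L) = (-50 + 37)*(2*11 + 122) = -13*(22 + 122) = -13*144 = -1872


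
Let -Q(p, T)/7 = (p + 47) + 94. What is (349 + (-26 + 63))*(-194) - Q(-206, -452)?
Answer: -75339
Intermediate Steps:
Q(p, T) = -987 - 7*p (Q(p, T) = -7*((p + 47) + 94) = -7*((47 + p) + 94) = -7*(141 + p) = -987 - 7*p)
(349 + (-26 + 63))*(-194) - Q(-206, -452) = (349 + (-26 + 63))*(-194) - (-987 - 7*(-206)) = (349 + 37)*(-194) - (-987 + 1442) = 386*(-194) - 1*455 = -74884 - 455 = -75339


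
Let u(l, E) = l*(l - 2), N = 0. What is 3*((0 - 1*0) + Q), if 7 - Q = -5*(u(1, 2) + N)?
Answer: 6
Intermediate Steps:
u(l, E) = l*(-2 + l)
Q = 2 (Q = 7 - (-5)*(1*(-2 + 1) + 0) = 7 - (-5)*(1*(-1) + 0) = 7 - (-5)*(-1 + 0) = 7 - (-5)*(-1) = 7 - 1*5 = 7 - 5 = 2)
3*((0 - 1*0) + Q) = 3*((0 - 1*0) + 2) = 3*((0 + 0) + 2) = 3*(0 + 2) = 3*2 = 6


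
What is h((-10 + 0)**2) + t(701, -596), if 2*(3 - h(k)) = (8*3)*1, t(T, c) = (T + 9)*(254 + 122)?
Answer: 266951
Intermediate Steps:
t(T, c) = 3384 + 376*T (t(T, c) = (9 + T)*376 = 3384 + 376*T)
h(k) = -9 (h(k) = 3 - 8*3/2 = 3 - 12 = -9)
h((-10 + 0)**2) + t(701, -596) = -9 + (3384 + 376*701) = -9 + (3384 + 263576) = -9 + 266960 = 266951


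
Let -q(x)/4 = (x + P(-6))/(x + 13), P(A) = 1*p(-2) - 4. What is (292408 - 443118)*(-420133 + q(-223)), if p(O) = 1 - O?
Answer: 189956662378/3 ≈ 6.3319e+10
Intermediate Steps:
P(A) = -1 (P(A) = 1*(1 - 1*(-2)) - 4 = 1*(1 + 2) - 4 = 1*3 - 4 = 3 - 4 = -1)
q(x) = -4*(-1 + x)/(13 + x) (q(x) = -4*(x - 1)/(x + 13) = -4*(-1 + x)/(13 + x))
(292408 - 443118)*(-420133 + q(-223)) = (292408 - 443118)*(-420133 + 4*(1 - 1*(-223))/(13 - 223)) = -150710*(-420133 + 4*(1 + 223)/(-210)) = -150710*(-420133 + 4*(-1/210)*224) = -150710*(-420133 - 64/15) = -150710*(-6302059/15) = 189956662378/3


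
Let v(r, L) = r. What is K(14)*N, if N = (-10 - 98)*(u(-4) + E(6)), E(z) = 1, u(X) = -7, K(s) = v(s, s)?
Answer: 9072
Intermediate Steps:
K(s) = s
N = 648 (N = (-10 - 98)*(-7 + 1) = -108*(-6) = 648)
K(14)*N = 14*648 = 9072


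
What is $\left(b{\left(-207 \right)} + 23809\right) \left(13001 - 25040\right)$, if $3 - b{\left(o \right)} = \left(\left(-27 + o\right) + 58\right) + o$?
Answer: $-291283605$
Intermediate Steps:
$b{\left(o \right)} = -28 - 2 o$ ($b{\left(o \right)} = 3 - \left(\left(\left(-27 + o\right) + 58\right) + o\right) = 3 - \left(\left(31 + o\right) + o\right) = 3 - \left(31 + 2 o\right) = -28 - 2 o$)
$\left(b{\left(-207 \right)} + 23809\right) \left(13001 - 25040\right) = \left(\left(-28 - -414\right) + 23809\right) \left(13001 - 25040\right) = \left(\left(-28 + 414\right) + 23809\right) \left(-12039\right) = \left(386 + 23809\right) \left(-12039\right) = 24195 \left(-12039\right) = -291283605$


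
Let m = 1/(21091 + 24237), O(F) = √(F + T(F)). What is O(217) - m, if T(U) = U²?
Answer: -1/45328 + √47306 ≈ 217.50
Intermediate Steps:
O(F) = √(F + F²)
m = 1/45328 ≈ 2.2061e-5
O(217) - m = √(217*(1 + 217)) - 1*1/45328 = √(217*218) - 1/45328 = √47306 - 1/45328 = -1/45328 + √47306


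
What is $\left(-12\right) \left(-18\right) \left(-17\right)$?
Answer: $-3672$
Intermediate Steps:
$\left(-12\right) \left(-18\right) \left(-17\right) = 216 \left(-17\right) = -3672$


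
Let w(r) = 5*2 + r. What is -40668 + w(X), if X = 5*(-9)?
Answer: -40703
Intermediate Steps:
X = -45
w(r) = 10 + r
-40668 + w(X) = -40668 + (10 - 45) = -40668 - 35 = -40703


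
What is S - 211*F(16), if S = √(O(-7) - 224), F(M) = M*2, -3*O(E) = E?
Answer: -6752 + I*√1995/3 ≈ -6752.0 + 14.888*I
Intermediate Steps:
O(E) = -E/3
F(M) = 2*M
S = I*√1995/3 (S = √(-⅓*(-7) - 224) = √(7/3 - 224) = √(-665/3) = I*√1995/3 ≈ 14.888*I)
S - 211*F(16) = I*√1995/3 - 422*16 = I*√1995/3 - 211*32 = I*√1995/3 - 6752 = -6752 + I*√1995/3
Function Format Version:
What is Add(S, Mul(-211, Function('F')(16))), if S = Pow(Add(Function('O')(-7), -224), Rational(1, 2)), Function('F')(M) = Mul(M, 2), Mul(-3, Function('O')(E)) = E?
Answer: Add(-6752, Mul(Rational(1, 3), I, Pow(1995, Rational(1, 2)))) ≈ Add(-6752.0, Mul(14.888, I))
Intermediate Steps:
Function('O')(E) = Mul(Rational(-1, 3), E)
Function('F')(M) = Mul(2, M)
S = Mul(Rational(1, 3), I, Pow(1995, Rational(1, 2))) (S = Pow(Add(Mul(Rational(-1, 3), -7), -224), Rational(1, 2)) = Pow(Add(Rational(7, 3), -224), Rational(1, 2)) = Pow(Rational(-665, 3), Rational(1, 2)) = Mul(Rational(1, 3), I, Pow(1995, Rational(1, 2))) ≈ Mul(14.888, I))
Add(S, Mul(-211, Function('F')(16))) = Add(Mul(Rational(1, 3), I, Pow(1995, Rational(1, 2))), Mul(-211, Mul(2, 16))) = Add(Mul(Rational(1, 3), I, Pow(1995, Rational(1, 2))), Mul(-211, 32)) = Add(Mul(Rational(1, 3), I, Pow(1995, Rational(1, 2))), -6752) = Add(-6752, Mul(Rational(1, 3), I, Pow(1995, Rational(1, 2))))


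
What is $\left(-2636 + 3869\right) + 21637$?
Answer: $22870$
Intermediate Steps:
$\left(-2636 + 3869\right) + 21637 = 1233 + 21637 = 22870$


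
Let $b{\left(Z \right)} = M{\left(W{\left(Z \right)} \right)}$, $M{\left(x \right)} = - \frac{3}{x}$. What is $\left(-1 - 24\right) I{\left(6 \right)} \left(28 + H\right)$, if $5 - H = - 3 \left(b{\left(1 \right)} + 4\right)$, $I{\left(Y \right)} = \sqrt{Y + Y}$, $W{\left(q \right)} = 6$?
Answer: $- 2175 \sqrt{3} \approx -3767.2$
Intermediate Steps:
$b{\left(Z \right)} = - \frac{1}{2}$ ($b{\left(Z \right)} = - \frac{3}{6} = \left(-3\right) \frac{1}{6} = - \frac{1}{2}$)
$I{\left(Y \right)} = \sqrt{2} \sqrt{Y}$ ($I{\left(Y \right)} = \sqrt{2 Y} = \sqrt{2} \sqrt{Y}$)
$H = \frac{31}{2}$ ($H = 5 - - 3 \left(- \frac{1}{2} + 4\right) = 5 - \left(-3\right) \frac{7}{2} = 5 - - \frac{21}{2} = 5 + \frac{21}{2} = \frac{31}{2} \approx 15.5$)
$\left(-1 - 24\right) I{\left(6 \right)} \left(28 + H\right) = \left(-1 - 24\right) \sqrt{2} \sqrt{6} \left(28 + \frac{31}{2}\right) = \left(-1 - 24\right) 2 \sqrt{3} \cdot \frac{87}{2} = - 25 \cdot 2 \sqrt{3} \cdot \frac{87}{2} = - 50 \sqrt{3} \cdot \frac{87}{2} = - 2175 \sqrt{3}$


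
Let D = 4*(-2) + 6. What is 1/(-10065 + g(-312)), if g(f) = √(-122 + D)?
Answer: -10065/101304349 - 2*I*√31/101304349 ≈ -9.9354e-5 - 1.0992e-7*I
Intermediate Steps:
D = -2 (D = -8 + 6 = -2)
g(f) = 2*I*√31 (g(f) = √(-122 - 2) = √(-124) = 2*I*√31)
1/(-10065 + g(-312)) = 1/(-10065 + 2*I*√31)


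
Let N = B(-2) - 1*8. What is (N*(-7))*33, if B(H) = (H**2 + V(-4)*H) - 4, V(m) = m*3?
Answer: -3696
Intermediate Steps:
V(m) = 3*m
B(H) = -4 + H**2 - 12*H (B(H) = (H**2 + (3*(-4))*H) - 4 = (H**2 - 12*H) - 4 = -4 + H**2 - 12*H)
N = 16 (N = (-4 + (-2)**2 - 12*(-2)) - 1*8 = (-4 + 4 + 24) - 8 = 24 - 8 = 16)
(N*(-7))*33 = (16*(-7))*33 = -112*33 = -3696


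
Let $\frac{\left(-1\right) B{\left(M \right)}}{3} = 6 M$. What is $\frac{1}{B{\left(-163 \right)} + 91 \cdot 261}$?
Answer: $\frac{1}{26685} \approx 3.7474 \cdot 10^{-5}$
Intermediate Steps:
$B{\left(M \right)} = - 18 M$ ($B{\left(M \right)} = - 3 \cdot 6 M = - 18 M$)
$\frac{1}{B{\left(-163 \right)} + 91 \cdot 261} = \frac{1}{\left(-18\right) \left(-163\right) + 91 \cdot 261} = \frac{1}{2934 + 23751} = \frac{1}{26685}$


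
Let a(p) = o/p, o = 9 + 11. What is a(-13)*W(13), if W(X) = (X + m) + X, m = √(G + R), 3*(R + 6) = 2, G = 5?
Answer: -40 - 20*I*√3/39 ≈ -40.0 - 0.88823*I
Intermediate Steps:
o = 20
R = -16/3 (R = -6 + (⅓)*2 = -6 + ⅔ = -16/3 ≈ -5.3333)
a(p) = 20/p
m = I*√3/3 (m = √(5 - 16/3) = √(-⅓) = I*√3/3 ≈ 0.57735*I)
W(X) = 2*X + I*√3/3 (W(X) = (X + I*√3/3) + X = 2*X + I*√3/3)
a(-13)*W(13) = (20/(-13))*(2*13 + I*√3/3) = (20*(-1/13))*(26 + I*√3/3) = -20*(26 + I*√3/3)/13 = -40 - 20*I*√3/39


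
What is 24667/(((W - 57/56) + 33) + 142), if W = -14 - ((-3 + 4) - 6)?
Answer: 1381352/9239 ≈ 149.51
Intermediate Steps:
W = -9 (W = -14 - (1 - 6) = -14 - 1*(-5) = -14 + 5 = -9)
24667/(((W - 57/56) + 33) + 142) = 24667/(((-9 - 57/56) + 33) + 142) = 24667/((-561/56 + 33) + 142) = 24667/(1287/56 + 142) = 24667/(9239/56) = (56/9239)*24667 = 1381352/9239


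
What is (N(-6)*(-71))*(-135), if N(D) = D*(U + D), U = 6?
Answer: 0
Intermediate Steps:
N(D) = D*(6 + D)
(N(-6)*(-71))*(-135) = (-6*(6 - 6)*(-71))*(-135) = (-6*0*(-71))*(-135) = (0*(-71))*(-135) = 0*(-135) = 0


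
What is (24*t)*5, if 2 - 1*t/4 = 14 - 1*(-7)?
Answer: -9120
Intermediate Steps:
t = -76 (t = 8 - 4*(14 - 1*(-7)) = 8 - 4*(14 + 7) = 8 - 4*21 = 8 - 84 = -76)
(24*t)*5 = (24*(-76))*5 = -1824*5 = -9120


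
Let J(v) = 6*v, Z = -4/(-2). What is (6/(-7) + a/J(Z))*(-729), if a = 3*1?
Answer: 12393/28 ≈ 442.61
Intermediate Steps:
Z = 2 (Z = -4*(-½) = 2)
a = 3
(6/(-7) + a/J(Z))*(-729) = (6/(-7) + 3/((6*2)))*(-729) = (6*(-⅐) + 3/12)*(-729) = (-6/7 + 3*(1/12))*(-729) = (-6/7 + ¼)*(-729) = -17/28*(-729) = 12393/28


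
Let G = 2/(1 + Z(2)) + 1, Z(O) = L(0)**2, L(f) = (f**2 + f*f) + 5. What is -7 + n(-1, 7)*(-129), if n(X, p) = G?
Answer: -1897/13 ≈ -145.92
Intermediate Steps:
L(f) = 5 + 2*f**2 (L(f) = (f**2 + f**2) + 5 = 2*f**2 + 5 = 5 + 2*f**2)
Z(O) = 25 (Z(O) = (5 + 2*0**2)**2 = (5 + 2*0)**2 = (5 + 0)**2 = 5**2 = 25)
G = 14/13 (G = 2/(1 + 25) + 1 = 2/26 + 1 = (1/26)*2 + 1 = 1/13 + 1 = 14/13 ≈ 1.0769)
n(X, p) = 14/13
-7 + n(-1, 7)*(-129) = -7 + (14/13)*(-129) = -7 - 1806/13 = -1897/13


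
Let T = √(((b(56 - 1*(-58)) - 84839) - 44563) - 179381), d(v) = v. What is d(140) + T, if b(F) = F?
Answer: 140 + I*√308669 ≈ 140.0 + 555.58*I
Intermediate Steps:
T = I*√308669 (T = √((((56 - 1*(-58)) - 84839) - 44563) - 179381) = √((((56 + 58) - 84839) - 44563) - 179381) = √(((114 - 84839) - 44563) - 179381) = √((-84725 - 44563) - 179381) = √(-129288 - 179381) = √(-308669) = I*√308669 ≈ 555.58*I)
d(140) + T = 140 + I*√308669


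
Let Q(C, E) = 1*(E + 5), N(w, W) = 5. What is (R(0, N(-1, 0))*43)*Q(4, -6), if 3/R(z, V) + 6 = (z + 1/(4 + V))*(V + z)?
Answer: 1161/49 ≈ 23.694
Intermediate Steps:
Q(C, E) = 5 + E (Q(C, E) = 1*(5 + E) = 5 + E)
R(z, V) = 3/(-6 + (V + z)*(z + 1/(4 + V))) (R(z, V) = 3/(-6 + (z + 1/(4 + V))*(V + z)) = 3/(-6 + (V + z)*(z + 1/(4 + V))))
(R(0, N(-1, 0))*43)*Q(4, -6) = ((3*(4 + 5)/(-24 + 0 - 5*5 + 4*0**2 + 5*0**2 + 0*5**2 + 4*5*0))*43)*(5 - 6) = ((3*9/(-24 + 0 - 25 + 4*0 + 5*0 + 0*25 + 0))*43)*(-1) = ((3*9/(-24 + 0 - 25 + 0 + 0 + 0 + 0))*43)*(-1) = ((3*9/(-49))*43)*(-1) = ((3*(-1/49)*9)*43)*(-1) = -27/49*43*(-1) = -1161/49*(-1) = 1161/49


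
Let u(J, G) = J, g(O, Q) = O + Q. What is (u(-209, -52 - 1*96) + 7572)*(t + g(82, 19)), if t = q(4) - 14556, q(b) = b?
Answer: -106402713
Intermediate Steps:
t = -14552 (t = 4 - 14556 = -14552)
(u(-209, -52 - 1*96) + 7572)*(t + g(82, 19)) = (-209 + 7572)*(-14552 + (82 + 19)) = 7363*(-14552 + 101) = 7363*(-14451) = -106402713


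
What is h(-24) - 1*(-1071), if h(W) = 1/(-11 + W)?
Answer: 37484/35 ≈ 1071.0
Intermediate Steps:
h(-24) - 1*(-1071) = 1/(-11 - 24) - 1*(-1071) = 1/(-35) + 1071 = -1/35 + 1071 = 37484/35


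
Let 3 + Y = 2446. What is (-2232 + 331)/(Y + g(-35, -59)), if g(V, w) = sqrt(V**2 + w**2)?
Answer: -4644143/5963543 + 1901*sqrt(4706)/5963543 ≈ -0.75689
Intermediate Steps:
Y = 2443 (Y = -3 + 2446 = 2443)
(-2232 + 331)/(Y + g(-35, -59)) = (-2232 + 331)/(2443 + sqrt((-35)**2 + (-59)**2)) = -1901/(2443 + sqrt(1225 + 3481)) = -1901/(2443 + sqrt(4706))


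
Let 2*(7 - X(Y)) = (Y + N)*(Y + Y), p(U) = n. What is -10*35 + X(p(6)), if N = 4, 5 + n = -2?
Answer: -364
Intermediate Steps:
n = -7 (n = -5 - 2 = -7)
p(U) = -7
X(Y) = 7 - Y*(4 + Y) (X(Y) = 7 - (Y + 4)*(Y + Y)/2 = 7 - (4 + Y)*2*Y/2 = 7 - Y*(4 + Y))
-10*35 + X(p(6)) = -10*35 + (7 - 1*(-7)² - 4*(-7)) = -350 + (7 - 1*49 + 28) = -350 + (7 - 49 + 28) = -350 - 14 = -364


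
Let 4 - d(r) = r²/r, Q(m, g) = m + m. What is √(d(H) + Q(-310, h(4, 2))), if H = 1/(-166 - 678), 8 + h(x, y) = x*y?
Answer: 3*I*√12188837/422 ≈ 24.819*I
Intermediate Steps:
h(x, y) = -8 + x*y
Q(m, g) = 2*m
H = -1/844 (H = 1/(-844) = -1/844 ≈ -0.0011848)
d(r) = 4 - r (d(r) = 4 - r²/r = 4 - r)
√(d(H) + Q(-310, h(4, 2))) = √((4 - 1*(-1/844)) + 2*(-310)) = √((4 + 1/844) - 620) = √(3377/844 - 620) = √(-519903/844) = 3*I*√12188837/422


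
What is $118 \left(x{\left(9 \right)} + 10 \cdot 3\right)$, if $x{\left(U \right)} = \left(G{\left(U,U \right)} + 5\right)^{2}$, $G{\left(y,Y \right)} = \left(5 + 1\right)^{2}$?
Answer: $201898$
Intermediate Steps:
$G{\left(y,Y \right)} = 36$ ($G{\left(y,Y \right)} = 6^{2} = 36$)
$x{\left(U \right)} = 1681$ ($x{\left(U \right)} = \left(36 + 5\right)^{2} = 41^{2} = 1681$)
$118 \left(x{\left(9 \right)} + 10 \cdot 3\right) = 118 \left(1681 + 10 \cdot 3\right) = 118 \left(1681 + 30\right) = 118 \cdot 1711 = 201898$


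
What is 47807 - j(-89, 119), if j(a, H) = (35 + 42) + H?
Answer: 47611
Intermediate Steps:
j(a, H) = 77 + H
47807 - j(-89, 119) = 47807 - (77 + 119) = 47807 - 1*196 = 47807 - 196 = 47611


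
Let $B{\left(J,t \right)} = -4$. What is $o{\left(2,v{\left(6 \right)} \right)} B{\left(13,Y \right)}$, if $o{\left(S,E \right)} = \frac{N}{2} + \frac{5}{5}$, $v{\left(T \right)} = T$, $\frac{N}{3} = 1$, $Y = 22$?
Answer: $-10$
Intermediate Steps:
$N = 3$ ($N = 3 \cdot 1 = 3$)
$o{\left(S,E \right)} = \frac{5}{2}$ ($o{\left(S,E \right)} = \frac{3}{2} + \frac{5}{5} = 3 \cdot \frac{1}{2} + 5 \cdot \frac{1}{5} = \frac{3}{2} + 1 = \frac{5}{2}$)
$o{\left(2,v{\left(6 \right)} \right)} B{\left(13,Y \right)} = \frac{5}{2} \left(-4\right) = -10$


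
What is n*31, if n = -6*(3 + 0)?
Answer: -558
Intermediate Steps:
n = -18 (n = -6*3 = -18)
n*31 = -18*31 = -558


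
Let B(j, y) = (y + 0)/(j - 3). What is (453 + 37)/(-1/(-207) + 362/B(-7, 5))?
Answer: -101430/149867 ≈ -0.67680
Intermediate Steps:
B(j, y) = y/(-3 + j)
(453 + 37)/(-1/(-207) + 362/B(-7, 5)) = (453 + 37)/(-1/(-207) + 362/((5/(-3 - 7)))) = 490/(-1*(-1/207) + 362/((5/(-10)))) = 490/(1/207 + 362/((5*(-1/10)))) = 490/(1/207 + 362/(-1/2)) = 490/(1/207 + 362*(-2)) = 490/(1/207 - 724) = 490/(-149867/207) = 490*(-207/149867) = -101430/149867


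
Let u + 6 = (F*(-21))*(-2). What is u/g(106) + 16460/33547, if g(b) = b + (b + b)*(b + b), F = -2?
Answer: 73850377/151129235 ≈ 0.48866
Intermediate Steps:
u = -90 (u = -6 - 2*(-21)*(-2) = -6 + 42*(-2) = -6 - 84 = -90)
g(b) = b + 4*b² (g(b) = b + (2*b)*(2*b) = b + 4*b²)
u/g(106) + 16460/33547 = -90*1/(106*(1 + 4*106)) + 16460/33547 = -90*1/(106*(1 + 424)) + 16460*(1/33547) = -90/(106*425) + 16460/33547 = -90/45050 + 16460/33547 = -90*1/45050 + 16460/33547 = -9/4505 + 16460/33547 = 73850377/151129235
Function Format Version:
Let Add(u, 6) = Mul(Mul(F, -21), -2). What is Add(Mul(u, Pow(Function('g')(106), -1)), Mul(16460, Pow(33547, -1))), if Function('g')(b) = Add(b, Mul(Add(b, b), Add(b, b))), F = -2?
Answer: Rational(73850377, 151129235) ≈ 0.48866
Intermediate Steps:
u = -90 (u = Add(-6, Mul(Mul(-2, -21), -2)) = Add(-6, Mul(42, -2)) = Add(-6, -84) = -90)
Function('g')(b) = Add(b, Mul(4, Pow(b, 2))) (Function('g')(b) = Add(b, Mul(Mul(2, b), Mul(2, b))) = Add(b, Mul(4, Pow(b, 2))))
Add(Mul(u, Pow(Function('g')(106), -1)), Mul(16460, Pow(33547, -1))) = Add(Mul(-90, Pow(Mul(106, Add(1, Mul(4, 106))), -1)), Mul(16460, Pow(33547, -1))) = Add(Mul(-90, Pow(Mul(106, Add(1, 424)), -1)), Mul(16460, Rational(1, 33547))) = Add(Mul(-90, Pow(Mul(106, 425), -1)), Rational(16460, 33547)) = Add(Mul(-90, Pow(45050, -1)), Rational(16460, 33547)) = Add(Mul(-90, Rational(1, 45050)), Rational(16460, 33547)) = Add(Rational(-9, 4505), Rational(16460, 33547)) = Rational(73850377, 151129235)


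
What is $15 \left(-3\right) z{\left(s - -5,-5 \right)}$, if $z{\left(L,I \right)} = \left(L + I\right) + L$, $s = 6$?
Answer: $-765$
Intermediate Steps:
$z{\left(L,I \right)} = I + 2 L$ ($z{\left(L,I \right)} = \left(I + L\right) + L = I + 2 L$)
$15 \left(-3\right) z{\left(s - -5,-5 \right)} = 15 \left(-3\right) \left(-5 + 2 \left(6 - -5\right)\right) = - 45 \left(-5 + 2 \left(6 + 5\right)\right) = - 45 \left(-5 + 2 \cdot 11\right) = - 45 \left(-5 + 22\right) = \left(-45\right) 17 = -765$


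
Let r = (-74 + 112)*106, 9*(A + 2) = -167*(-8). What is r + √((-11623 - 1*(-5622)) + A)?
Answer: 4028 + I*√52691/3 ≈ 4028.0 + 76.515*I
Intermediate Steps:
A = 1318/9 (A = -2 + (-167*(-8))/9 = -2 + (⅑)*1336 = -2 + 1336/9 = 1318/9 ≈ 146.44)
r = 4028 (r = 38*106 = 4028)
r + √((-11623 - 1*(-5622)) + A) = 4028 + √((-11623 - 1*(-5622)) + 1318/9) = 4028 + √((-11623 + 5622) + 1318/9) = 4028 + √(-6001 + 1318/9) = 4028 + √(-52691/9) = 4028 + I*√52691/3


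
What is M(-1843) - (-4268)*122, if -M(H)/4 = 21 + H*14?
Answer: 623820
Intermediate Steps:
M(H) = -84 - 56*H (M(H) = -4*(21 + H*14) = -4*(21 + 14*H) = -84 - 56*H)
M(-1843) - (-4268)*122 = (-84 - 56*(-1843)) - (-4268)*122 = (-84 + 103208) - 1*(-520696) = 103124 + 520696 = 623820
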